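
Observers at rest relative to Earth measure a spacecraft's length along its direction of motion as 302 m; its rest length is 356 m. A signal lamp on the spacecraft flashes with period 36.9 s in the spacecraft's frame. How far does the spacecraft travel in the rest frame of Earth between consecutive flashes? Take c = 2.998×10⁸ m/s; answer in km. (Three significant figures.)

6.90×10^6 km

Length contraction gives γ = L₀/L = 356/302 = 1.17881.
β = √(1 − 1/γ²) = 0.52949. Lab-frame period = γτ = 1.17881×36.9 s = 43.498 s. Distance = βc × γτ = 0.52949 × 2.998×10⁸ m/s × 43.498 s = 6.9049×10^9 m = 6.90×10^6 km.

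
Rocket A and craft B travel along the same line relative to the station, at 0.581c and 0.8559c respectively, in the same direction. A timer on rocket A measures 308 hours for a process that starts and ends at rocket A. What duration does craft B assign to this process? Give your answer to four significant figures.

The velocity of rocket A relative to craft B is (0.581 − 0.8559)c / (1 − 0.581×0.8559) = −0.54682c; relative speed 0.54682c.
γ for this relative speed: γ = 1/√(1 − 0.299012) = 1.1944.
The clock on rocket A records proper time, so craft B measures Δt = γΔτ = 1.1944 × 308 = 367.9 hours.

367.9 hours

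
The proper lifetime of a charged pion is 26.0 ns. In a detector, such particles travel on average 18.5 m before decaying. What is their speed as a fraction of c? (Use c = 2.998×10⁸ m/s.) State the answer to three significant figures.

Let x = d/(cτ) = 18.50 m / (2.998×10⁸ m/s × 2.600×10^-8 s) = 2.3734. Since d = βγcτ, x = βγ = β/√(1−β²).
Solving: β² = x²/(1+x²) = 5.63303/6.63303 = 0.849239, so β = 0.922.

0.922c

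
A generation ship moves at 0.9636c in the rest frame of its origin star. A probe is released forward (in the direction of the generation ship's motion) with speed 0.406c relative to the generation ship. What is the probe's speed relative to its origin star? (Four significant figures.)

Relativistic velocity addition: u = (u' + v)/(1 + u'v/c²), with u' = 0.406c and v = 0.9636c.
Numerator: 0.406 + 0.9636 = 1.3696. Denominator: 1 + (0.406)(0.9636) = 1.3912216.
u = 1.3696/1.3912216 = 0.98446, so the speed is 0.9845c.

0.9845c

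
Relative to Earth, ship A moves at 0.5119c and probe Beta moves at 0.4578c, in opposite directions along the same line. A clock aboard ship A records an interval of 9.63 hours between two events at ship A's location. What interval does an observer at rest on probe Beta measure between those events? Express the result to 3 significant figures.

15.6 hours

Speed of ship A in probe Beta's frame: u = (v_A + v_B)/(1 + v_A v_B/c²) = (0.5119 + 0.4578)/(1 + 0.5119×0.4578) = 0.9697/1.23434782 = 0.7856; |u| = 0.7856c.
γ for this relative speed: γ = 1/√(1 − 0.617167) = 1.6162.
The clock on ship A records proper time, so probe Beta measures Δt = γΔτ = 1.6162 × 9.63 = 15.6 hours.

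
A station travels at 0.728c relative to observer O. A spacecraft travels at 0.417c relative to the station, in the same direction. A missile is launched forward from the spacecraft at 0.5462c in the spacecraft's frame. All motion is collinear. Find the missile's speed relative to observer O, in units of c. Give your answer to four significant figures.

0.9627c

First combine the missile and spacecraft (S''→S'): u₁ = (0.5462 + 0.417)/(1 + 0.5462×0.417) = 0.9632/1.2277654 = 0.78451.
Then combine with the station (S'→S): u = (0.78451 + 0.728)/(1 + 0.78451×0.728) = 1.51251/1.57112328 = 0.96269.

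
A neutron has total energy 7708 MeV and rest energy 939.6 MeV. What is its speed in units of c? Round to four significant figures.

0.9925c

Total energy E = γmc² gives γ = 7708/939.6 = 8.2035.
Hence β = √(1 − 1/γ²) = √(1 − 0.0148594) = √0.9851406 = 0.9925.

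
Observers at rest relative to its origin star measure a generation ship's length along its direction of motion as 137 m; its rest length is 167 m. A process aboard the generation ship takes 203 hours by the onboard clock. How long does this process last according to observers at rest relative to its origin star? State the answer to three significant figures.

Length contraction gives γ = L₀/L = 167/137 = 1.21898.
Δt = γΔτ = 1.21898 × 203 = 247 hours.

247 hours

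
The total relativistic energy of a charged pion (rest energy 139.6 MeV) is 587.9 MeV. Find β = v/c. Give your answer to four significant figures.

Total energy E = γmc² gives γ = 587.9/139.6 = 4.2113.
Hence β = √(1 − 1/γ²) = √(1 − 0.0563855) = √0.9436145 = 0.9714.

0.9714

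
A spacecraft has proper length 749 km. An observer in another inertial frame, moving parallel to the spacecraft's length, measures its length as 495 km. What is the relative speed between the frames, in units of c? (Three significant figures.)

Length contraction gives γ = L₀/L = 749/495 = 1.5131.
β = √(1 − 1/γ²) = √0.563218 = 0.750.

0.750c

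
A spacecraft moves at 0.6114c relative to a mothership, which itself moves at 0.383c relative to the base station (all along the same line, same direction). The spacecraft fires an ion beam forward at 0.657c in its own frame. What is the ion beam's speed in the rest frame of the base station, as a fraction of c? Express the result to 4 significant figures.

Compose velocities in two stages. Stage 1 (into S'): u₁ = (0.657+0.6114)/(1+0.657×0.6114) = 0.90491.
Stage 2 (into S): u = (0.90491+0.383)/(1+0.90491×0.383) = 0.95643, so the speed is 0.9564c.

0.9564c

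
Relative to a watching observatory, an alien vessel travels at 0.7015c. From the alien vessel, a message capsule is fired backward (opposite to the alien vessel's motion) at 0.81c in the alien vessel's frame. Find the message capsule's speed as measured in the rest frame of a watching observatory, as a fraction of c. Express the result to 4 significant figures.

In units of c, u = (u' + v)/(1 + u'v) with u' = −0.81 and v = 0.7015.
Numerator: −0.81 + 0.7015 = −0.1085. Denominator: 1 + (−0.81)(0.7015) = 0.431785.
u = −0.1085/0.431785 = −0.25128, so the speed is 0.2513c.

0.2513c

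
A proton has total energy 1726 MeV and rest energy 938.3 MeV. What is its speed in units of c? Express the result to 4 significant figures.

Total energy E = γmc² gives γ = 1726/938.3 = 1.8395.
Hence β = √(1 − 1/γ²) = √(1 − 0.295529) = √0.704471 = 0.8393.

0.8393c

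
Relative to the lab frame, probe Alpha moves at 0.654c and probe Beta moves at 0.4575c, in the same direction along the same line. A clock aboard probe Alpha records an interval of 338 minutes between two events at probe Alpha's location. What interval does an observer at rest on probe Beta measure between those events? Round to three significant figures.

The velocity of probe Alpha relative to probe Beta is (0.654 − 0.4575)c / (1 − 0.654×0.4575) = 0.2804c; relative speed 0.2804c.
At |u| = 0.2804c, γ = (1 − 0.0786242)^(−1/2) = 1.0418.
The clock on probe Alpha records proper time, so probe Beta measures Δt = γΔτ = 1.0418 × 338 = 352 minutes.

352 minutes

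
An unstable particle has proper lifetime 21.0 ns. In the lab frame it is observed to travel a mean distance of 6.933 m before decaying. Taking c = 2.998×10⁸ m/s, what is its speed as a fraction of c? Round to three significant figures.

0.740c

Let x = d/(cτ) = 6.933 m / (2.998×10⁸ m/s × 2.100×10^-8 s) = 1.1012. Since d = βγcτ, x = βγ = β/√(1−β²).
Solving: β² = x²/(1+x²) = 1.21264/2.21264 = 0.548051, so β = 0.740.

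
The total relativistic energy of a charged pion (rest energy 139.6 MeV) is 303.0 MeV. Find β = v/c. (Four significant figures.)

Total energy E = γmc² gives γ = 303.0/139.6 = 2.1705.
Hence β = √(1 − 1/γ²) = √(1 − 0.212266) = √0.787734 = 0.8875.

0.8875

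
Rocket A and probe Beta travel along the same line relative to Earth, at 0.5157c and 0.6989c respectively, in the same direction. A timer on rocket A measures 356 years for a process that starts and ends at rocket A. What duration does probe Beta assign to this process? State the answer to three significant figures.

372 years

Speed of rocket A in probe Beta's frame: u = (v_A − v_B)/(1 − v_A v_B/c²) = (0.5157 − 0.6989)/(1 − 0.5157×0.6989) = −0.1832/0.63957727 = −0.28644; |u| = 0.28644c.
At |u| = 0.28644c, γ = (1 − 0.0820479)^(−1/2) = 1.0437.
Rocket A's interval is proper; time dilation gives Δt_B = γΔτ = 1.0437 × 356 years = 372 years.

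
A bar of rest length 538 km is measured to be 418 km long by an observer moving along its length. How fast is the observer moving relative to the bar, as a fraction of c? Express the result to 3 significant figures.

0.630c

Length contraction gives γ = L₀/L = 538/418 = 1.2871.
β = √(1 − 1/γ²) = √0.396364 = 0.630.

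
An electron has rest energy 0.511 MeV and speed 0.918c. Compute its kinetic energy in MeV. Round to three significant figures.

Lorentz factor: γ = (1 − 0.842724)^(−1/2) = 2.5216.
Kinetic energy: K = (γ − 1)mc² = (2.5216 − 1) × 0.511 MeV = 1.5216 × 0.511 = 0.778 MeV.

0.778 MeV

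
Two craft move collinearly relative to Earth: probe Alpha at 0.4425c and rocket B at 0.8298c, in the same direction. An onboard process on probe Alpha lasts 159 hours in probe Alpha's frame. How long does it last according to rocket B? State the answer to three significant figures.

201 hours

Speed of probe Alpha in rocket B's frame: u = (v_A − v_B)/(1 − v_A v_B/c²) = (0.4425 − 0.8298)/(1 − 0.4425×0.8298) = −0.3873/0.6328135 = −0.61203; |u| = 0.61203c.
γ for this relative speed: γ = 1/√(1 − 0.374581) = 1.2645.
Probe Alpha's interval is proper; time dilation gives Δt_B = γΔτ = 1.2645 × 159 hours = 201 hours.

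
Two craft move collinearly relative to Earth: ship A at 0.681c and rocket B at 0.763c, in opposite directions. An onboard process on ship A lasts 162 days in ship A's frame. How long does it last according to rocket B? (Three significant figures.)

520 days

Transform ship A's velocity into rocket B's frame: (0.681 + 0.763)/(1 + 0.681·0.763) = 1.444/1.519603, so the relative speed is 0.95025c.
γ for this relative speed: γ = 1/√(1 − 0.902975) = 3.2104.
The clock on ship A records proper time, so rocket B measures Δt = γΔτ = 3.2104 × 162 = 520 days.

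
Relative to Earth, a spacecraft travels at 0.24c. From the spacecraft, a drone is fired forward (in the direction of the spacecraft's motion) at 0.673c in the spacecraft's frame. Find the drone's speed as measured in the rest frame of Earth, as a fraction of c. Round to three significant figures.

Relativistic velocity addition: u = (u' + v)/(1 + u'v/c²), with u' = 0.673c and v = 0.24c.
Numerator: 0.673 + 0.24 = 0.913. Denominator: 1 + (0.673)(0.24) = 1.16152.
u = 0.913/1.16152 = 0.78604, so the speed is 0.786c.

0.786c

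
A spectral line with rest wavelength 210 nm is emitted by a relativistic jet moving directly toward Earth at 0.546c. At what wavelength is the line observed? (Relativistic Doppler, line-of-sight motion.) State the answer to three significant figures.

Relativistic Doppler for wavelength: λ_obs = λ_src · √((1−β)/(1+β)).
With β = 0.546: factor = √(0.454/1.546) = 0.54191.
λ_obs = 210 × 0.54191 = 114 nm.

114 nm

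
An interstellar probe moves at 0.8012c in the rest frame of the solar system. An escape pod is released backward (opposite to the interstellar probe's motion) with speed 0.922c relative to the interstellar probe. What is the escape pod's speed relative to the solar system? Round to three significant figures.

In units of c, u = (u' + v)/(1 + u'v) with u' = −0.922 and v = 0.8012.
Numerator: −0.922 + 0.8012 = −0.1208. Denominator: 1 + (−0.922)(0.8012) = 0.2612936.
u = −0.1208/0.2612936 = −0.46232, so the speed is 0.462c.

0.462c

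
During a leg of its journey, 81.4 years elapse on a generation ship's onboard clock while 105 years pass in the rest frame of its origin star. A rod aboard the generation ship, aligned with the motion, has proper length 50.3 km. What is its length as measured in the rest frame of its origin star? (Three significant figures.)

From Δt = γΔτ: γ = 105/81.4 = 1.28993.
L = L₀/γ = 50.3/1.28993 = 39.0 km.

39.0 km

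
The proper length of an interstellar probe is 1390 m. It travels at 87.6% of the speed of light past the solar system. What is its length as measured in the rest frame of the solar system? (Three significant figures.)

β² = 0.767376, so γ = 1/√0.232624 = 2.0734.
Along the direction of motion the measured length is L₀/γ = 1390/2.0734 = 670 m.

670 m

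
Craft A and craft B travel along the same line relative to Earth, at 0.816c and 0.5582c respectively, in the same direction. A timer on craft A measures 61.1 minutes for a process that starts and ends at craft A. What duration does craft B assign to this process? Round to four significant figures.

69.37 minutes

Transform craft A's velocity into craft B's frame: (0.816 − 0.5582)/(1 − 0.816·0.5582) = 0.2578/0.5445088, so the relative speed is 0.47345c.
At |u| = 0.47345c, γ = (1 − 0.224155)^(−1/2) = 1.1353.
Craft A's interval is proper; time dilation gives Δt_B = γΔτ = 1.1353 × 61.1 minutes = 69.37 minutes.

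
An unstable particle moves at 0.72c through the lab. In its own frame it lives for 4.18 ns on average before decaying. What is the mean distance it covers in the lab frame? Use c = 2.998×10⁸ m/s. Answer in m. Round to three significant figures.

1.30 m

Lorentz factor: γ = (1 − 0.5184)^(−1/2) = 1.441.
Lab-frame lifetime: Δt = γτ = 1.441 × 4.18 ns = 6.0234 ns.
Distance: d = vΔt = 0.72 × 2.998×10⁸ m/s × 6.0234×10^-9 s = 1.30 m.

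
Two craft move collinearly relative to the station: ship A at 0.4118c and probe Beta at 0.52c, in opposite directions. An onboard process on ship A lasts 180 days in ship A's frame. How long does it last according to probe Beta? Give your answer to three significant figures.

The velocity of ship A relative to probe Beta is (0.4118 + 0.52)c / (1 + 0.4118×0.52) = 0.76746c; relative speed 0.76746c.
At |u| = 0.76746c, γ = (1 − 0.588995)^(−1/2) = 1.5598.
The clock on ship A records proper time, so probe Beta measures Δt = γΔτ = 1.5598 × 180 = 281 days.

281 days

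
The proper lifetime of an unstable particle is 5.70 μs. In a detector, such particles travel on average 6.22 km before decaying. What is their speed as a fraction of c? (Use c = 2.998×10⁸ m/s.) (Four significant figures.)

d = βγcτ ⇒ βγ = d/(cτ) = 6220 m / (1708.86 m) = 3.6399.
β = (βγ)/√(1+(βγ)²) = 3.6399/√14.2489 = 0.9643.

0.9643c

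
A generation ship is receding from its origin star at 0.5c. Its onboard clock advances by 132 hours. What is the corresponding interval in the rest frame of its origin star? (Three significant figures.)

152 hours

γ = 1/√(1 − β²) = 1/√(1 − 0.25) = 1/√0.75 = 1/0.866025 = 1.1547.
Time dilation: Δt = γ·Δτ = 1.1547 × 132 = 152 hours.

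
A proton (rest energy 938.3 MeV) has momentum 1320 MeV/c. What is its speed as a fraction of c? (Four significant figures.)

βγ = pc/(mc²) = 1320/938.3 = 1.4068.
Since γ² = 1 + (βγ)² = 2.97909, γ = √2.97909 = 1.726, and β = (βγ)/γ = 1.4068/1.726 = 0.8151.

0.8151c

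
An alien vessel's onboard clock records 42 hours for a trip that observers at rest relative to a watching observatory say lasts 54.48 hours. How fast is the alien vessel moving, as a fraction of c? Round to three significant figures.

γ = Δt/Δτ = 54.48/42 = 1.2971.
β = √(1 − 1/γ²) = √(1 − 0.594365) = √0.405635 = 0.637.

0.637c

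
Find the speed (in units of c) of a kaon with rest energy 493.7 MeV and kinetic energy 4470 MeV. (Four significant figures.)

γ = 1 + K/(mc²) = 1 + 4470/493.7 = 10.054.
β = √(1 − 1/γ²) = √(1 − 0.00989287) = √0.99010713 = 0.9950.

0.9950c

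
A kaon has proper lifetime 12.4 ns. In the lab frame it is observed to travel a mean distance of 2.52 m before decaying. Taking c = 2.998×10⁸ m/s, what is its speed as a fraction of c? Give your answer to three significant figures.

Lab distance = (lab lifetime)·v = γτ·βc, so βγ = d/(cτ) = 2.520/(2.998×10⁸ × 1.240×10^-8) = 0.67787.
With βγ = 0.67787: γ² = 1 + (βγ)² = 1.459508, and β = (βγ)/γ = 0.67787/1.2081 = 0.561.

0.561c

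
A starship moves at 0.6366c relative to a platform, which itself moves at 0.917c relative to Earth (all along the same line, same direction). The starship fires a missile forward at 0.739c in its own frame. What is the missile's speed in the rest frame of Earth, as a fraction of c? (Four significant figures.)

0.9971c

Apply u = (u'+v)/(1+u'v) twice. Missile in the platform frame: (0.739+0.6366)/(1+0.739·0.6366) = 1.3756/1.4704474 = 0.9355c.
That velocity, transformed to the rest frame of Earth: (0.9355+0.917)/(1+0.9355·0.917) = 1.8525/1.8578535 = 0.99712c.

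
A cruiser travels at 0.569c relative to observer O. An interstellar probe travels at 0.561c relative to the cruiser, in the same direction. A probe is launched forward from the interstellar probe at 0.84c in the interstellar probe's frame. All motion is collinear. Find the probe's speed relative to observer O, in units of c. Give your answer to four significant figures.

0.9867c

Apply u = (u'+v)/(1+u'v) twice. Probe in the cruiser frame: (0.84+0.561)/(1+0.84·0.561) = 1.401/1.47124 = 0.95226c.
That velocity, transformed to the rest frame of observer O: (0.95226+0.569)/(1+0.95226·0.569) = 1.52126/1.54183594 = 0.98665c.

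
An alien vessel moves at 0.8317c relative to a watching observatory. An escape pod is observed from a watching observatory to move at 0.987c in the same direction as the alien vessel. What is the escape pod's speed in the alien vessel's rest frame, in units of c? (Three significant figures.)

Transform to the alien vessel's frame: u' = (u − v)/(1 − uv/c²).
u' = (0.987 − 0.8317)/(1 − 0.987×0.8317) = 0.1553/0.1791121 = 0.86705.
Speed in the alien vessel's frame: 0.867c (in the same direction).

0.867c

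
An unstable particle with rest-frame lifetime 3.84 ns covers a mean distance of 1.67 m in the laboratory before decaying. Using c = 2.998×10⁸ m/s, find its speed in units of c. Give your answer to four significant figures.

Let x = d/(cτ) = 1.670 m / (2.998×10⁸ m/s × 3.840×10^-9 s) = 1.4506. Since d = βγcτ, x = βγ = β/√(1−β²).
Solving: β² = x²/(1+x²) = 2.10424/3.10424 = 0.67786, so β = 0.8233.

0.8233c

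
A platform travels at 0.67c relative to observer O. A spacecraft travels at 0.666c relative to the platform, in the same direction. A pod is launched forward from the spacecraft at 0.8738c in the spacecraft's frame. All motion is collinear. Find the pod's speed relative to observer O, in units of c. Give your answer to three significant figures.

0.995c

Compose velocities in two stages. Stage 1 (into S'): u₁ = (0.8738+0.666)/(1+0.8738×0.666) = 0.97336.
Stage 2 (into S): u = (0.97336+0.67)/(1+0.97336×0.67) = 0.99468, so the speed is 0.995c.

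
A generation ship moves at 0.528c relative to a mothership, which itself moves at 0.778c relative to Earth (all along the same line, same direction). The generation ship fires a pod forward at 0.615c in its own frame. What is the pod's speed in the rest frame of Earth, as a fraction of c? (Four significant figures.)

0.9818c

First combine the pod and generation ship (S''→S'): u₁ = (0.615 + 0.528)/(1 + 0.615×0.528) = 1.143/1.32472 = 0.86282.
Then combine with the mothership (S'→S): u = (0.86282 + 0.778)/(1 + 0.86282×0.778) = 1.64082/1.67127396 = 0.98178.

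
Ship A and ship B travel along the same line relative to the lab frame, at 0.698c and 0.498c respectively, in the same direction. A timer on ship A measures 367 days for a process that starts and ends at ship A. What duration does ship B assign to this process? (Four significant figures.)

Transform ship A's velocity into ship B's frame: (0.698 − 0.498)/(1 − 0.698·0.498) = 0.2/0.652396, so the relative speed is 0.30656c.
γ for this relative speed: γ = 1/√(1 − 0.093979) = 1.0506.
Ship A's interval is proper; time dilation gives Δt_B = γΔτ = 1.0506 × 367 days = 385.6 days.

385.6 days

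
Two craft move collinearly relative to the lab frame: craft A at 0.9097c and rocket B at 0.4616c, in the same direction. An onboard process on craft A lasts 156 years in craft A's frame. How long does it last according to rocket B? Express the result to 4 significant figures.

245.7 years

Speed of craft A in rocket B's frame: u = (v_A − v_B)/(1 − v_A v_B/c²) = (0.9097 − 0.4616)/(1 − 0.9097×0.4616) = 0.4481/0.58008248 = 0.77248; |u| = 0.77248c.
At |u| = 0.77248c, γ = (1 − 0.596725)^(−1/2) = 1.5747.
Craft A's interval is proper; time dilation gives Δt_B = γΔτ = 1.5747 × 156 years = 245.7 years.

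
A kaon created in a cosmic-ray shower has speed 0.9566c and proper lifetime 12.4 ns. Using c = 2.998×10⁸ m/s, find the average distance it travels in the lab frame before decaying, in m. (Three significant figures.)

Lorentz factor: γ = (1 − 0.91508356)^(−1/2) = 3.4317.
Lab-frame lifetime: Δt = γτ = 3.4317 × 12.4 ns = 42.553 ns.
Distance: d = vΔt = 0.9566 × 2.998×10⁸ m/s × 4.2553×10^-8 s = 12.2 m.

12.2 m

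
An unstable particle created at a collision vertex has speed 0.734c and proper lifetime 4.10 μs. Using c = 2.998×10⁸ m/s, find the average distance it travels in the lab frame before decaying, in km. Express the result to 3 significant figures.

1.33 km

γ = 1/√(1 − β²) = 1/√(1 − 0.538756) = 1/√0.461244 = 1/0.679149 = 1.4724.
Lab-frame lifetime: Δt = γτ = 1.4724 × 4.10 μs = 6.0368 μs.
Distance: d = vΔt = 0.734 × 2.998×10⁸ m/s × 6.0368×10^-6 s = 1330 m = 1.33 km.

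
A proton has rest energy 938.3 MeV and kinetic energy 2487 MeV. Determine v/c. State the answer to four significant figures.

γ = 1 + K/(mc²) = 1 + 2487/938.3 = 3.6505.
β = √(1 − 1/γ²) = √(1 − 0.0750404) = √0.9249596 = 0.9617.

0.9617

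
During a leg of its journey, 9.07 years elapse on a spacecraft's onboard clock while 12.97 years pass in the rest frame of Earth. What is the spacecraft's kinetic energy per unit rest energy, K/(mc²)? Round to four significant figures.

From Δt = γΔτ: γ = 12.97/9.07 = 1.42999.
K/(mc²) = γ − 1 = 1.42999 − 1 = 0.4300.

0.4300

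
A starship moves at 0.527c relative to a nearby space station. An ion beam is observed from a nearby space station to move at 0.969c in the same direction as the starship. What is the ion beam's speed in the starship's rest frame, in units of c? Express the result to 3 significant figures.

Transform to the starship's frame: u' = (u − v)/(1 − uv/c²).
u' = (0.969 − 0.527)/(1 − 0.969×0.527) = 0.442/0.489337 = 0.90326.
Speed in the starship's frame: 0.903c (in the same direction).

0.903c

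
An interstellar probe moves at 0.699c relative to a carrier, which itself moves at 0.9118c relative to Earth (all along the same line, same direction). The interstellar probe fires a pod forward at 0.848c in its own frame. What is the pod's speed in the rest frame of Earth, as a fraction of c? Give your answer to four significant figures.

0.9987c

First combine the pod and interstellar probe (S''→S'): u₁ = (0.848 + 0.699)/(1 + 0.848×0.699) = 1.547/1.592752 = 0.97127.
Then combine with the carrier (S'→S): u = (0.97127 + 0.9118)/(1 + 0.97127×0.9118) = 1.88307/1.885603986 = 0.99866.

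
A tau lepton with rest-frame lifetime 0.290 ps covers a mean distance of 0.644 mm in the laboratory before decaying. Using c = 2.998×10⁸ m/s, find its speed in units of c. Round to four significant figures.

d = βγcτ ⇒ βγ = d/(cτ) = 6.440×10^-4 m / (8.6942×10^-5 m) = 7.4072.
β = (βγ)/√(1+(βγ)²) = 7.4072/√55.8666 = 0.9910.

0.9910c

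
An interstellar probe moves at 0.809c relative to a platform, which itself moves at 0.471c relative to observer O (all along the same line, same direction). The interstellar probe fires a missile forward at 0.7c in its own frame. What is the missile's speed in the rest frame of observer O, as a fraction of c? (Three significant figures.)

0.987c

First combine the missile and interstellar probe (S''→S'): u₁ = (0.7 + 0.809)/(1 + 0.7×0.809) = 1.509/1.5663 = 0.96342.
Then combine with the platform (S'→S): u = (0.96342 + 0.471)/(1 + 0.96342×0.471) = 1.43442/1.45377082 = 0.98669.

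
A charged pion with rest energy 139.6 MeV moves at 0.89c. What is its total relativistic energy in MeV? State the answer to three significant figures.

306 MeV

With β = 0.89, γ = 1/√(1 − 0.89²) = 1/√0.2079 = 2.1932.
Total energy: E = γmc² = 2.1932 × 139.6 MeV = 306 MeV.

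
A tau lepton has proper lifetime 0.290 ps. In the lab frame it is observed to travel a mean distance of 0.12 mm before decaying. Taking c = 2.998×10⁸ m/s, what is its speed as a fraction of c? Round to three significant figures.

Lab distance = (lab lifetime)·v = γτ·βc, so βγ = d/(cτ) = 1.200×10^-4/(2.998×10⁸ × 2.900×10^-13) = 1.3802.
With βγ = 1.3802: γ² = 1 + (βγ)² = 2.90495, and β = (βγ)/γ = 1.3802/1.70439 = 0.810.

0.810c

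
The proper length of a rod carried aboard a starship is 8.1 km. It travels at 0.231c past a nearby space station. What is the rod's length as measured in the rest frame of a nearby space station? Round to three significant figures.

7.88 km

γ = 1/√(1 − β²) = 1/√(1 − 0.053361) = 1/√0.946639 = 1/0.972954 = 1.0278.
Length contraction: L = L₀/γ = 8.1/1.0278 = 7.88 km.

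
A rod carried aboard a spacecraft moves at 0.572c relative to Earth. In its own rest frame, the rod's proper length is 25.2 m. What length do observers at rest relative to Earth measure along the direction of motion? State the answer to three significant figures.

20.7 m

Lorentz factor: γ = (1 − 0.327184)^(−1/2) = 1.2191.
Length contraction: L = L₀/γ = 25.2/1.2191 = 20.7 m.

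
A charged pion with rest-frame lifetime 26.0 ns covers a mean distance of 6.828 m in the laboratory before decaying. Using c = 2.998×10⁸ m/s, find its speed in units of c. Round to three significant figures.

0.659c

d = βγcτ ⇒ βγ = d/(cτ) = 6.828 m / (7.7948 m) = 0.87597.
β = (βγ)/√(1+(βγ)²) = 0.87597/√1.767323 = 0.659.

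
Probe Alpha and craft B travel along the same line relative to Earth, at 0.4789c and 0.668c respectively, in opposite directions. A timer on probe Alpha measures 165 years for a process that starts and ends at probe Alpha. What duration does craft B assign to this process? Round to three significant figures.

Speed of probe Alpha in craft B's frame: u = (v_A + v_B)/(1 + v_A v_B/c²) = (0.4789 + 0.668)/(1 + 0.4789×0.668) = 1.1469/1.3199052 = 0.86893; |u| = 0.86893c.
At |u| = 0.86893c, γ = (1 − 0.755039)^(−1/2) = 2.0205.
Probe Alpha's interval is proper; time dilation gives Δt_B = γΔτ = 2.0205 × 165 years = 333 years.

333 years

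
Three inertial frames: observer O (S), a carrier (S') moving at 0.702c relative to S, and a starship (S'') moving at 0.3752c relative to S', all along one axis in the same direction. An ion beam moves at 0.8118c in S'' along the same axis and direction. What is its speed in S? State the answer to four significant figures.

0.9836c

Apply u = (u'+v)/(1+u'v) twice. Ion beam in the carrier frame: (0.8118+0.3752)/(1+0.8118·0.3752) = 1.187/1.30458736 = 0.90987c.
That velocity, transformed to the rest frame of observer O: (0.90987+0.702)/(1+0.90987·0.702) = 1.61187/1.63872874 = 0.98361c.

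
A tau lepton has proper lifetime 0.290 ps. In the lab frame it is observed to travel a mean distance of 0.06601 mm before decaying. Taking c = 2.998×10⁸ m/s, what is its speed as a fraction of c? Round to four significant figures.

Let x = d/(cτ) = 6.601×10^-5 m / (2.998×10⁸ m/s × 2.900×10^-13 s) = 0.75924. Since d = βγcτ, x = βγ = β/√(1−β²).
Solving: β² = x²/(1+x²) = 0.576445/1.576445 = 0.365661, so β = 0.6047.

0.6047c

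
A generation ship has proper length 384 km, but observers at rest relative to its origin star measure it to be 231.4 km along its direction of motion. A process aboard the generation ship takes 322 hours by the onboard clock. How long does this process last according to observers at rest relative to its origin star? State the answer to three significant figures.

From L = L₀/γ: γ = 384/231.4 = 1.65946.
Δt = γΔτ = 1.65946 × 322 = 534 hours.

534 hours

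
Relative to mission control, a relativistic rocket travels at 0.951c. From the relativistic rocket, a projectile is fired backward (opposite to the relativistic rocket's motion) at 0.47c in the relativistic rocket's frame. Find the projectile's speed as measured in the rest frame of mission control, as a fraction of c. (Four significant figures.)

0.8698c

Relativistic velocity addition: u = (u' + v)/(1 + u'v/c²), with u' = −0.47c and v = 0.951c.
Numerator: −0.47 + 0.951 = 0.481. Denominator: 1 + (−0.47)(0.951) = 0.55303.
u = 0.481/0.55303 = 0.86975, so the speed is 0.8698c.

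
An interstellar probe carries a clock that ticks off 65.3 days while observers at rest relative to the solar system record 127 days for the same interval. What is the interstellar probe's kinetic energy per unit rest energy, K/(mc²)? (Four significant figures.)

From Δt = γΔτ: γ = 127/65.3 = 1.94487.
K/(mc²) = γ − 1 = 1.94487 − 1 = 0.9449.

0.9449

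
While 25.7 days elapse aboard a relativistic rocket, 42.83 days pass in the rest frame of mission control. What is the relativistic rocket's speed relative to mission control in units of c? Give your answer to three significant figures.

0.800c

γ = Δt/Δτ = 42.83/25.7 = 1.6665.
β = √(1 − 1/γ²) = √(1 − 0.360072) = √0.639928 = 0.800.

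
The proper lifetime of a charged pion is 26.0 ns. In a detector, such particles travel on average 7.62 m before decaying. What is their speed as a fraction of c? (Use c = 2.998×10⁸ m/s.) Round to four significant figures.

Lab distance = (lab lifetime)·v = γτ·βc, so βγ = d/(cτ) = 7.620/(2.998×10⁸ × 2.600×10^-8) = 0.97757.
With βγ = 0.97757: γ² = 1 + (βγ)² = 1.955643, and β = (βγ)/γ = 0.97757/1.39844 = 0.6990.

0.6990c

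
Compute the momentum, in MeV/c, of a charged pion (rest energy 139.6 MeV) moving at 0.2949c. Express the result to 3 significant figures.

43.1 MeV/c

With β = 0.2949, γ = 1/√(1 − 0.2949²) = 1/√0.91303399 = 1.0465.
Momentum: p = γβ·mc = 1.0465 × 0.2949 × 139.6 MeV/c = 43.1 MeV/c.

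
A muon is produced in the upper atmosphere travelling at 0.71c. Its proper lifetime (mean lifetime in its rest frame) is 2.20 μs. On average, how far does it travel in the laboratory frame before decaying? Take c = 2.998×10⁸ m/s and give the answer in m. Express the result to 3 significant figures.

665 m

γ = 1/√(1 − β²) = 1/√(1 − 0.5041) = 1/√0.4959 = 1/0.704202 = 1.42.
Lab-frame lifetime: Δt = γτ = 1.42 × 2.20 μs = 3.124 μs.
Distance: d = vΔt = 0.71 × 2.998×10⁸ m/s × 3.1240×10^-6 s = 665 m.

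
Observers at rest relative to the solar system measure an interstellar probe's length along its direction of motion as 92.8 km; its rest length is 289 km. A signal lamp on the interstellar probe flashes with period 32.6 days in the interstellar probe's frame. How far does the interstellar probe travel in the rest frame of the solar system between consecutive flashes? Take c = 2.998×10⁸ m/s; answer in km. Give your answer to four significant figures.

Length contraction gives γ = L₀/L = 289/92.8 = 3.11422.
β = √(1 − 1/γ²) = 0.94704. Lab-frame period = γτ = 3.11422×32.6 days = 101.52 days. Distance = βc × γτ = 0.94704 × 2.998×10⁸ m/s × 8771328 s = 2.4904×10^15 m = 2.490×10^12 km.

2.490×10^12 km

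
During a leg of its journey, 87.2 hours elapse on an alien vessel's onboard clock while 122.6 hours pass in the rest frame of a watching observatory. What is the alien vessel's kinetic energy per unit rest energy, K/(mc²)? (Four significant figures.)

0.4060

From Δt = γΔτ: γ = 122.6/87.2 = 1.40596.
K/(mc²) = γ − 1 = 1.40596 − 1 = 0.4060.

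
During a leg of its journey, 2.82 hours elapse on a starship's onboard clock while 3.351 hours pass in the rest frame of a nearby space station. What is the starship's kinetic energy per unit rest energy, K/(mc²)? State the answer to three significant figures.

From Δt = γΔτ: γ = 3.351/2.82 = 1.1883.
K/(mc²) = γ − 1 = 1.1883 − 1 = 0.188.

0.188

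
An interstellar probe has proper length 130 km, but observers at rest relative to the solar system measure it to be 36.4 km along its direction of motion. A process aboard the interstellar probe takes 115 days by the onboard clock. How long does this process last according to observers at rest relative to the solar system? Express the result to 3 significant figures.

γ = L₀/L = 130/36.4 = 3.57143.
The same γ dilates the second interval: 3.57143 × 115 days = 411 days.

411 days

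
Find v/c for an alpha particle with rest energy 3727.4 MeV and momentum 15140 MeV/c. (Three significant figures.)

βγ = pc/(mc²) = 15140/3727.4 = 4.0618.
Since γ² = 1 + (βγ)² = 17.4982, γ = √17.4982 = 4.18308, and β = (βγ)/γ = 4.0618/4.18308 = 0.971.

0.971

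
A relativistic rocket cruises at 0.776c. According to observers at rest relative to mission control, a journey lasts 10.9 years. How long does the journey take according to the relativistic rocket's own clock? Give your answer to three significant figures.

6.87 years

With β = 0.776, γ = 1/√(1 − 0.776²) = 1/√0.397824 = 1.5855.
The relativistic rocket's clock runs slow as seen from mission control, so Δτ = Δt/γ = 10.9/1.5855 = 6.87 years.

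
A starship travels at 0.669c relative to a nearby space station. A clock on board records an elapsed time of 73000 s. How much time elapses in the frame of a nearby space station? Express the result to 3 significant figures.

98200 s

γ = 1/√(1 − β²) = 1/√(1 − 0.447561) = 1/√0.552439 = 1/0.743262 = 1.3454.
The onboard clock measures proper time, so the interval in the rest frame of a nearby space station is dilated: Δt = γ·Δτ = 1.3454 × 73000 s = 98200 s.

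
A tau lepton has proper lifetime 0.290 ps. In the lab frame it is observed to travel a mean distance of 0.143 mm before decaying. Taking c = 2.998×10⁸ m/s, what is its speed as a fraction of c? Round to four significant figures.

0.8545c

Lab distance = (lab lifetime)·v = γτ·βc, so βγ = d/(cτ) = 1.430×10^-4/(2.998×10⁸ × 2.900×10^-13) = 1.6448.
With βγ = 1.6448: γ² = 1 + (βγ)² = 3.70537, and β = (βγ)/γ = 1.6448/1.92493 = 0.8545.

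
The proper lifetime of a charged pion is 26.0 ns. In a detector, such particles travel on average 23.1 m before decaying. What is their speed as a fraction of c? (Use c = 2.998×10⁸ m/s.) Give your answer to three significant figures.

d = βγcτ ⇒ βγ = d/(cτ) = 23.10 m / (7.7948 m) = 2.9635.
β = (βγ)/√(1+(βγ)²) = 2.9635/√9.78233 = 0.948.

0.948c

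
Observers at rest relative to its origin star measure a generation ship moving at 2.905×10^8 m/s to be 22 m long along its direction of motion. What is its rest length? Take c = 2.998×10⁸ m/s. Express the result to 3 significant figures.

β = v/c = (2.905×10^8 m/s)/(2.998×10⁸ m/s) = 0.968979.
With β = 0.968979, γ = 1/√(1 − 0.968979²) = 1/√0.0610797 = 4.0462.
Proper length: L₀ = γ·L = 4.0462 × 22 = 89.0 m.

89.0 m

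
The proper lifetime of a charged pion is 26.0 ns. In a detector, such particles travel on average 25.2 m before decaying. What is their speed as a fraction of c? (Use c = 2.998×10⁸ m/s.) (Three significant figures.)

0.955c

d = βγcτ ⇒ βγ = d/(cτ) = 25.20 m / (7.7948 m) = 3.2329.
β = (βγ)/√(1+(βγ)²) = 3.2329/√11.4516 = 0.955.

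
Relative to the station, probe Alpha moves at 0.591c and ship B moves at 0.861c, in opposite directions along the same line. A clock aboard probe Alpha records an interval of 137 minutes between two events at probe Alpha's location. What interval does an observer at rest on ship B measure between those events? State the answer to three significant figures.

504 minutes

Speed of probe Alpha in ship B's frame: u = (v_A + v_B)/(1 + v_A v_B/c²) = (0.591 + 0.861)/(1 + 0.591×0.861) = 1.452/1.508851 = 0.96232; |u| = 0.96232c.
At |u| = 0.96232c, γ = (1 − 0.92606)^(−1/2) = 3.6776.
Probe Alpha's interval is proper; time dilation gives Δt_B = γΔτ = 3.6776 × 137 minutes = 504 minutes.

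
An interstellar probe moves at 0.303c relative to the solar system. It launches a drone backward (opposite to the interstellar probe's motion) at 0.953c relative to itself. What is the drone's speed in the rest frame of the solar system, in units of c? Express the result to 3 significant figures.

In units of c, u = (u' + v)/(1 + u'v) with u' = −0.953 and v = 0.303.
Numerator: −0.953 + 0.303 = −0.65. Denominator: 1 + (−0.953)(0.303) = 0.711241.
u = −0.65/0.711241 = −0.9139, so the speed is 0.914c.

0.914c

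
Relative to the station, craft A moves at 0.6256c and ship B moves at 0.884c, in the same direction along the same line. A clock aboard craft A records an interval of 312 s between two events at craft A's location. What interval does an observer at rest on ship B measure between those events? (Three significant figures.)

The velocity of craft A relative to ship B is (0.6256 − 0.884)c / (1 − 0.6256×0.884) = −0.57812c; relative speed 0.57812c.
γ for this relative speed: γ = 1/√(1 − 0.334223) = 1.2256.
Craft A's interval is proper; time dilation gives Δt_B = γΔτ = 1.2256 × 312 s = 382 s.

382 s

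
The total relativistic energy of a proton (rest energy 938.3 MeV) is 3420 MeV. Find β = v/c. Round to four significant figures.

Total energy E = γmc² gives γ = 3420/938.3 = 3.6449.
Hence β = √(1 − 1/γ²) = √(1 − 0.0752712) = √0.9247288 = 0.9616.

0.9616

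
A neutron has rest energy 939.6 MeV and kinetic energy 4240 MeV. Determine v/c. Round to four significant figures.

K = (γ−1)mc², so γ = 1 + 4240/939.6 = 5.5126.
Then v/c = √(1 − γ⁻²) = √(1 − 0.0329069) = √0.9670931 = 0.9834.

0.9834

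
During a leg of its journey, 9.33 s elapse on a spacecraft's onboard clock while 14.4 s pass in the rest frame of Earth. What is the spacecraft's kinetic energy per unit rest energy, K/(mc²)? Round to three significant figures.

The time-dilation ratio gives γ = 14.4/9.33 = 1.54341.
K/(mc²) = γ − 1 = 1.54341 − 1 = 0.543.

0.543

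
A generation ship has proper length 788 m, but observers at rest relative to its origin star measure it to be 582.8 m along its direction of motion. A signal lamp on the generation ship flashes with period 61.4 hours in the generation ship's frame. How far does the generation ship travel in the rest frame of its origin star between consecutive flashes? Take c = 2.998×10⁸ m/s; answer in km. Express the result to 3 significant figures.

From L = L₀/γ: γ = 788/582.8 = 1.35209.
β = √(1 − 1/γ²) = 0.67305. Lab-frame period = γτ = 1.35209×61.4 hours = 83.018 hours. Distance = βc × γτ = 0.67305 × 2.998×10⁸ m/s × 298864.8 s = 6.0305×10^13 m = 6.03×10^10 km.

6.03×10^10 km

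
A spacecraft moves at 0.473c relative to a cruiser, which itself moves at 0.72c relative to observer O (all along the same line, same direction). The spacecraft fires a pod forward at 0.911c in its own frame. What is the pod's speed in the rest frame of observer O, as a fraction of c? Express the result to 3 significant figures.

Compose velocities in two stages. Stage 1 (into S'): u₁ = (0.911+0.473)/(1+0.911×0.473) = 0.96722.
Stage 2 (into S): u = (0.96722+0.72)/(1+0.96722×0.72) = 0.99459, so the speed is 0.995c.

0.995c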